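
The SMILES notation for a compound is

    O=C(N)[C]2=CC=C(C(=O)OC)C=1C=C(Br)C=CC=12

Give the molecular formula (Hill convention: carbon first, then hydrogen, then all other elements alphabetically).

Walk through each heavy atom and fill implicit hydrogens from standard valence (C 4, N 3, O 2, S 2, halogen 1):
  atom 1: O, bond orders sum to 2 (valence 2) → 0 H
  atom 2: C, bond orders sum to 4 (valence 4) → 0 H
  atom 3: N, bond orders sum to 1 (valence 3) → 2 H
  atom 4: C with explicit H count 0
  atom 5: C, bond orders sum to 3 (valence 4) → 1 H
  atom 6: C, bond orders sum to 3 (valence 4) → 1 H
  atom 7: C, bond orders sum to 4 (valence 4) → 0 H
  atom 8: C, bond orders sum to 4 (valence 4) → 0 H
  atom 9: O, bond orders sum to 2 (valence 2) → 0 H
  atom 10: O, bond orders sum to 2 (valence 2) → 0 H
  atom 11: C, bond orders sum to 1 (valence 4) → 3 H
  atom 12: C, bond orders sum to 4 (valence 4) → 0 H
  atom 13: C, bond orders sum to 3 (valence 4) → 1 H
  atom 14: C, bond orders sum to 4 (valence 4) → 0 H
  atom 15: Br (halogen, monovalent) → 0 H
  atom 16: C, bond orders sum to 3 (valence 4) → 1 H
  atom 17: C, bond orders sum to 3 (valence 4) → 1 H
  atom 18: C, bond orders sum to 4 (valence 4) → 0 H
Totals → C:13, H:10, Br:1, N:1, O:3.

C13H10BrNO3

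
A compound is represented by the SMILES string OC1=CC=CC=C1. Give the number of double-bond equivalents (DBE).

Molecular formula: C6H6O.
DoU = (2C + 2 + N − H − X) / 2, where X is the halogen count and O/S are ignored.
    = (2·6 + 2 + 0 − 6 − 0) / 2 = 8 / 2 = 4.

4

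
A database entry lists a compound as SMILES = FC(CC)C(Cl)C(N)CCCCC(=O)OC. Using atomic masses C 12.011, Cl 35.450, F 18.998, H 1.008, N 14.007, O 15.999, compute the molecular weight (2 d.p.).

First, the molecular formula is C11H21ClFNO2 (counting implicit H from valence).
  C: 11 × 12.011 = 132.121
  Cl: 1 × 35.450 = 35.450
  F: 1 × 18.998 = 18.998
  H: 21 × 1.008 = 21.168
  N: 1 × 14.007 = 14.007
  O: 2 × 15.999 = 31.998
Sum: 11×12.011 + 1×35.450 + 1×18.998 + 21×1.008 + 1×14.007 + 2×15.999 = 253.742 → 253.74 g/mol.

253.74 g/mol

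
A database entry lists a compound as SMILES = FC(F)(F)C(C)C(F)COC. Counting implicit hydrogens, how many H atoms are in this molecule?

10

Walk through each heavy atom and fill implicit hydrogens from standard valence (C 4, N 3, O 2, S 2, halogen 1):
  atom 1: F (halogen, monovalent) → 0 H
  atom 2: C, bond orders sum to 4 (valence 4) → 0 H
  atom 3: F (halogen, monovalent) → 0 H
  atom 4: F (halogen, monovalent) → 0 H
  atom 5: C, bond orders sum to 3 (valence 4) → 1 H
  atom 6: C, bond orders sum to 1 (valence 4) → 3 H
  atom 7: C, bond orders sum to 3 (valence 4) → 1 H
  atom 8: F (halogen, monovalent) → 0 H
  atom 9: C, bond orders sum to 2 (valence 4) → 2 H
  atom 10: O, bond orders sum to 2 (valence 2) → 0 H
  atom 11: C, bond orders sum to 1 (valence 4) → 3 H
Total hydrogens: 10.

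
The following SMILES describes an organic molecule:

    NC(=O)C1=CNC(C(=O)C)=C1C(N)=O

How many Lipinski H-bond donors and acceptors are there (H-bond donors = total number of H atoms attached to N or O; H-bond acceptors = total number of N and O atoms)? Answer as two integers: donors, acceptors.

Donors: find every N or O and count the H atoms it carries.
  atom 1 (N): bond orders sum to 1 → 2 H
  atom 3 (O): bond orders sum to 2 → 0 H
  atom 6 (N): bond orders sum to 2 → 1 H
  atom 9 (O): bond orders sum to 2 → 0 H
  atom 13 (N): bond orders sum to 1 → 2 H
  atom 14 (O): bond orders sum to 2 → 0 H
Lipinski HBD = 5.
Acceptors: N atoms = 3, O atoms = 3 → HBA = 6.

5, 6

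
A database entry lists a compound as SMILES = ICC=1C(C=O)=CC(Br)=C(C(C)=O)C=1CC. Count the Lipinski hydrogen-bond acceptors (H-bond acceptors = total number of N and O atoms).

N atoms: 0; O atoms: 2.
Lipinski HBA = 0 + 2 = 2.

2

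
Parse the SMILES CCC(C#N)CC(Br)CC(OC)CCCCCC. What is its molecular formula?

Walk through each heavy atom and fill implicit hydrogens from standard valence (C 4, N 3, O 2, S 2, halogen 1):
  atom 1: C, bond orders sum to 1 (valence 4) → 3 H
  atom 2: C, bond orders sum to 2 (valence 4) → 2 H
  atom 3: C, bond orders sum to 3 (valence 4) → 1 H
  atom 4: C, bond orders sum to 4 (valence 4) → 0 H
  atom 5: N, bond orders sum to 3 (valence 3) → 0 H
  atom 6: C, bond orders sum to 2 (valence 4) → 2 H
  atom 7: C, bond orders sum to 3 (valence 4) → 1 H
  atom 8: Br (halogen, monovalent) → 0 H
  atom 9: C, bond orders sum to 2 (valence 4) → 2 H
  atom 10: C, bond orders sum to 3 (valence 4) → 1 H
  atom 11: O, bond orders sum to 2 (valence 2) → 0 H
  atom 12: C, bond orders sum to 1 (valence 4) → 3 H
  atom 13: C, bond orders sum to 2 (valence 4) → 2 H
  atom 14: C, bond orders sum to 2 (valence 4) → 2 H
  atom 15: C, bond orders sum to 2 (valence 4) → 2 H
  atom 16: C, bond orders sum to 2 (valence 4) → 2 H
  atom 17: C, bond orders sum to 2 (valence 4) → 2 H
  atom 18: C, bond orders sum to 1 (valence 4) → 3 H
Totals → C:15, H:28, Br:1, N:1, O:1.
In Hill order: C15H28BrNO.

C15H28BrNO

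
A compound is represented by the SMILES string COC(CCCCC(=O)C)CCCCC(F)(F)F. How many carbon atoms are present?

13

Count every carbon token in the SMILES (each C, including those in ring-closure positions and inside branches).
Carbon count: 13.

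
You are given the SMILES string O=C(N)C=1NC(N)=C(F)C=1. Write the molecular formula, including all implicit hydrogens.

C5H6FN3O

Walk through each heavy atom and fill implicit hydrogens from standard valence (C 4, N 3, O 2, S 2, halogen 1):
  atom 1: O, bond orders sum to 2 (valence 2) → 0 H
  atom 2: C, bond orders sum to 4 (valence 4) → 0 H
  atom 3: N, bond orders sum to 1 (valence 3) → 2 H
  atom 4: C, bond orders sum to 4 (valence 4) → 0 H
  atom 5: N, bond orders sum to 2 (valence 3) → 1 H
  atom 6: C, bond orders sum to 4 (valence 4) → 0 H
  atom 7: N, bond orders sum to 1 (valence 3) → 2 H
  atom 8: C, bond orders sum to 4 (valence 4) → 0 H
  atom 9: F (halogen, monovalent) → 0 H
  atom 10: C, bond orders sum to 3 (valence 4) → 1 H
Totals → C:5, H:6, F:1, N:3, O:1.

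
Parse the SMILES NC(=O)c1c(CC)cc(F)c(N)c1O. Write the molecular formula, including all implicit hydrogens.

Walk through each heavy atom and fill implicit hydrogens from standard valence (C 4, N 3, O 2, S 2, halogen 1); for lowercase aromatic atoms, an aromatic c carries 1 H when it has two neighbours and 0 H with three, and aromatic n carries 0 H:
  atom 1: N, bond orders sum to 1 (valence 3) → 2 H
  atom 2: C, bond orders sum to 4 (valence 4) → 0 H
  atom 3: O, bond orders sum to 2 (valence 2) → 0 H
  atom 4: aromatic c, 3 neighbours → 0 H
  atom 5: aromatic c, 3 neighbours → 0 H
  atom 6: C, bond orders sum to 2 (valence 4) → 2 H
  atom 7: C, bond orders sum to 1 (valence 4) → 3 H
  atom 8: aromatic c, 2 neighbours → 1 H
  atom 9: aromatic c, 3 neighbours → 0 H
  atom 10: F (halogen, monovalent) → 0 H
  atom 11: aromatic c, 3 neighbours → 0 H
  atom 12: N, bond orders sum to 1 (valence 3) → 2 H
  atom 13: aromatic c, 3 neighbours → 0 H
  atom 14: O, bond orders sum to 1 (valence 2) → 1 H
Totals → C:9, H:11, F:1, N:2, O:2.
In Hill order: C9H11FN2O2.

C9H11FN2O2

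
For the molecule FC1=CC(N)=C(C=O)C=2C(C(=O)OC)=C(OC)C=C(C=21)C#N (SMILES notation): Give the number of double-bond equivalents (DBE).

11

Degree of unsaturation = (number of rings) + (number of π bonds).
Ring closures in the SMILES: 2.
π bonds: 7 double bonds (each 1 DoU), 1 triple bond (each 2 DoU) → 9 DoU from unsaturation.
Total DoU = 2 + 9 = 11.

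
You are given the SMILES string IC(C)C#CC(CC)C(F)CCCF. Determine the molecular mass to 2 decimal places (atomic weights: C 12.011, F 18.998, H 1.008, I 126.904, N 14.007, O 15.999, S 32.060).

First, the molecular formula is C11H17F2I (counting implicit H from valence).
  C: 11 × 12.011 = 132.121
  F: 2 × 18.998 = 37.996
  H: 17 × 1.008 = 17.136
  I: 1 × 126.904 = 126.904
Sum: 11×12.011 + 2×18.998 + 17×1.008 + 1×126.904 = 314.157 → 314.16 g/mol.

314.16 g/mol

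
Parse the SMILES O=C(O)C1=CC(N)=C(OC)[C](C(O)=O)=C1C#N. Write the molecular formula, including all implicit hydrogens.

C10H8N2O5

Walk through each heavy atom and fill implicit hydrogens from standard valence (C 4, N 3, O 2, S 2, halogen 1):
  atom 1: O, bond orders sum to 2 (valence 2) → 0 H
  atom 2: C, bond orders sum to 4 (valence 4) → 0 H
  atom 3: O, bond orders sum to 1 (valence 2) → 1 H
  atom 4: C, bond orders sum to 4 (valence 4) → 0 H
  atom 5: C, bond orders sum to 3 (valence 4) → 1 H
  atom 6: C, bond orders sum to 4 (valence 4) → 0 H
  atom 7: N, bond orders sum to 1 (valence 3) → 2 H
  atom 8: C, bond orders sum to 4 (valence 4) → 0 H
  atom 9: O, bond orders sum to 2 (valence 2) → 0 H
  atom 10: C, bond orders sum to 1 (valence 4) → 3 H
  atom 11: C with explicit H count 0
  atom 12: C, bond orders sum to 4 (valence 4) → 0 H
  atom 13: O, bond orders sum to 1 (valence 2) → 1 H
  atom 14: O, bond orders sum to 2 (valence 2) → 0 H
  atom 15: C, bond orders sum to 4 (valence 4) → 0 H
  atom 16: C, bond orders sum to 4 (valence 4) → 0 H
  atom 17: N, bond orders sum to 3 (valence 3) → 0 H
Totals → C:10, H:8, N:2, O:5.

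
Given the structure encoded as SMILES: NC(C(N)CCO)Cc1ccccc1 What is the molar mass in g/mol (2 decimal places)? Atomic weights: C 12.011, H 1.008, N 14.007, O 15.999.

First, the molecular formula is C11H18N2O (counting implicit H from valence).
  C: 11 × 12.011 = 132.121
  H: 18 × 1.008 = 18.144
  N: 2 × 14.007 = 28.014
  O: 1 × 15.999 = 15.999
Sum: 11×12.011 + 18×1.008 + 2×14.007 + 1×15.999 = 194.278 → 194.28 g/mol.

194.28 g/mol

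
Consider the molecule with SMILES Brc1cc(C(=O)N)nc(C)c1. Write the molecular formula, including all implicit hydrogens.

C7H7BrN2O

Walk through each heavy atom and fill implicit hydrogens from standard valence (C 4, N 3, O 2, S 2, halogen 1); for lowercase aromatic atoms, an aromatic c carries 1 H when it has two neighbours and 0 H with three, and aromatic n carries 0 H:
  atom 1: Br (halogen, monovalent) → 0 H
  atom 2: aromatic c, 3 neighbours → 0 H
  atom 3: aromatic c, 2 neighbours → 1 H
  atom 4: aromatic c, 3 neighbours → 0 H
  atom 5: C, bond orders sum to 4 (valence 4) → 0 H
  atom 6: O, bond orders sum to 2 (valence 2) → 0 H
  atom 7: N, bond orders sum to 1 (valence 3) → 2 H
  atom 8: aromatic n, 2 neighbours → 0 H
  atom 9: aromatic c, 3 neighbours → 0 H
  atom 10: C, bond orders sum to 1 (valence 4) → 3 H
  atom 11: aromatic c, 2 neighbours → 1 H
Totals → C:7, H:7, Br:1, N:2, O:1.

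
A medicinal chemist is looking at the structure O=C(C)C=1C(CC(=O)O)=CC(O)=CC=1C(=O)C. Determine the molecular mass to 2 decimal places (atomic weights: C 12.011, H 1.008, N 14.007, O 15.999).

236.22 g/mol

First, the molecular formula is C12H12O5 (counting implicit H from valence).
  C: 12 × 12.011 = 144.132
  H: 12 × 1.008 = 12.096
  O: 5 × 15.999 = 79.995
Sum: 12×12.011 + 12×1.008 + 5×15.999 = 236.223 → 236.22 g/mol.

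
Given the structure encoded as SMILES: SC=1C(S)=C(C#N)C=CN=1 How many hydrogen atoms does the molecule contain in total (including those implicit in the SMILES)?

4

Walk through each heavy atom and fill implicit hydrogens from standard valence (C 4, N 3, O 2, S 2, halogen 1):
  atom 1: S, bond orders sum to 1 (valence 2) → 1 H
  atom 2: C, bond orders sum to 4 (valence 4) → 0 H
  atom 3: C, bond orders sum to 4 (valence 4) → 0 H
  atom 4: S, bond orders sum to 1 (valence 2) → 1 H
  atom 5: C, bond orders sum to 4 (valence 4) → 0 H
  atom 6: C, bond orders sum to 4 (valence 4) → 0 H
  atom 7: N, bond orders sum to 3 (valence 3) → 0 H
  atom 8: C, bond orders sum to 3 (valence 4) → 1 H
  atom 9: C, bond orders sum to 3 (valence 4) → 1 H
  atom 10: N, bond orders sum to 3 (valence 3) → 0 H
Total hydrogens: 4.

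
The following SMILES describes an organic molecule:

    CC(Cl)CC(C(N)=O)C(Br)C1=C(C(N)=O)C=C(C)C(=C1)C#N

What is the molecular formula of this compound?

C15H17BrClN3O2

Walk through each heavy atom and fill implicit hydrogens from standard valence (C 4, N 3, O 2, S 2, halogen 1):
  atom 1: C, bond orders sum to 1 (valence 4) → 3 H
  atom 2: C, bond orders sum to 3 (valence 4) → 1 H
  atom 3: Cl (halogen, monovalent) → 0 H
  atom 4: C, bond orders sum to 2 (valence 4) → 2 H
  atom 5: C, bond orders sum to 3 (valence 4) → 1 H
  atom 6: C, bond orders sum to 4 (valence 4) → 0 H
  atom 7: N, bond orders sum to 1 (valence 3) → 2 H
  atom 8: O, bond orders sum to 2 (valence 2) → 0 H
  atom 9: C, bond orders sum to 3 (valence 4) → 1 H
  atom 10: Br (halogen, monovalent) → 0 H
  atom 11: C, bond orders sum to 4 (valence 4) → 0 H
  atom 12: C, bond orders sum to 4 (valence 4) → 0 H
  atom 13: C, bond orders sum to 4 (valence 4) → 0 H
  atom 14: N, bond orders sum to 1 (valence 3) → 2 H
  atom 15: O, bond orders sum to 2 (valence 2) → 0 H
  atom 16: C, bond orders sum to 3 (valence 4) → 1 H
  atom 17: C, bond orders sum to 4 (valence 4) → 0 H
  atom 18: C, bond orders sum to 1 (valence 4) → 3 H
  atom 19: C, bond orders sum to 4 (valence 4) → 0 H
  atom 20: C, bond orders sum to 3 (valence 4) → 1 H
  atom 21: C, bond orders sum to 4 (valence 4) → 0 H
  atom 22: N, bond orders sum to 3 (valence 3) → 0 H
Totals → C:15, H:17, Br:1, Cl:1, N:3, O:2.
In Hill order: C15H17BrClN3O2.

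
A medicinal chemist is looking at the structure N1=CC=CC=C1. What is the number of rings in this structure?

1

In SMILES, each pair of matching ring-closure digits denotes one ring-closing bond; the number of such bonds equals the number of independent rings.
Ring-closure bonds here: 1.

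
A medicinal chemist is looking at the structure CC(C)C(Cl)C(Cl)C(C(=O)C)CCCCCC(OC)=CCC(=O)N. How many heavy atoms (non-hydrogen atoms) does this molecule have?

Every atom symbol written in the SMILES (organic subset) is one heavy atom; implicit H are not written.
Heavy atoms by element → C:18, Cl:2, N:1, O:3.
Total: 24.

24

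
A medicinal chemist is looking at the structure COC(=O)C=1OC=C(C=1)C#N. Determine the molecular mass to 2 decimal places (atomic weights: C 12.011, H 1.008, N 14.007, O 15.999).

First, the molecular formula is C7H5NO3 (counting implicit H from valence).
  C: 7 × 12.011 = 84.077
  H: 5 × 1.008 = 5.040
  N: 1 × 14.007 = 14.007
  O: 3 × 15.999 = 47.997
Sum: 7×12.011 + 5×1.008 + 1×14.007 + 3×15.999 = 151.121 → 151.12 g/mol.

151.12 g/mol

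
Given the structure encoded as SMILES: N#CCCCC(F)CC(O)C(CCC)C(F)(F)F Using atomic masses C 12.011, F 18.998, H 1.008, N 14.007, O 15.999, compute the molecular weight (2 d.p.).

269.28 g/mol

First, the molecular formula is C12H19F4NO (counting implicit H from valence).
  C: 12 × 12.011 = 144.132
  F: 4 × 18.998 = 75.992
  H: 19 × 1.008 = 19.152
  N: 1 × 14.007 = 14.007
  O: 1 × 15.999 = 15.999
Sum: 12×12.011 + 4×18.998 + 19×1.008 + 1×14.007 + 1×15.999 = 269.282 → 269.28 g/mol.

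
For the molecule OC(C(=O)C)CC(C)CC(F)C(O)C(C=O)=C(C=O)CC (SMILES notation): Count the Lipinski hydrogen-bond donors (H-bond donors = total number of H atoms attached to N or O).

Donors: find every N or O and count the H atoms it carries.
  atom 1 (O): bond orders sum to 1 → 1 H
  atom 4 (O): bond orders sum to 2 → 0 H
  atom 13 (O): bond orders sum to 1 → 1 H
  atom 16 (O): bond orders sum to 2 → 0 H
  atom 19 (O): bond orders sum to 2 → 0 H
Lipinski HBD = 2.

2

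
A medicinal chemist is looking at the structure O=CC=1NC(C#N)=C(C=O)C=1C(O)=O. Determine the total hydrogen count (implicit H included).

4

Walk through each heavy atom and fill implicit hydrogens from standard valence (C 4, N 3, O 2, S 2, halogen 1):
  atom 1: O, bond orders sum to 2 (valence 2) → 0 H
  atom 2: C, bond orders sum to 3 (valence 4) → 1 H
  atom 3: C, bond orders sum to 4 (valence 4) → 0 H
  atom 4: N, bond orders sum to 2 (valence 3) → 1 H
  atom 5: C, bond orders sum to 4 (valence 4) → 0 H
  atom 6: C, bond orders sum to 4 (valence 4) → 0 H
  atom 7: N, bond orders sum to 3 (valence 3) → 0 H
  atom 8: C, bond orders sum to 4 (valence 4) → 0 H
  atom 9: C, bond orders sum to 3 (valence 4) → 1 H
  atom 10: O, bond orders sum to 2 (valence 2) → 0 H
  atom 11: C, bond orders sum to 4 (valence 4) → 0 H
  atom 12: C, bond orders sum to 4 (valence 4) → 0 H
  atom 13: O, bond orders sum to 1 (valence 2) → 1 H
  atom 14: O, bond orders sum to 2 (valence 2) → 0 H
Total hydrogens: 4.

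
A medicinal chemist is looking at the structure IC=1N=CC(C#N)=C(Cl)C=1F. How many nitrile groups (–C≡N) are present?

1

The nitrile motif appears at heavy-atom position 6 in the SMILES.
Nitrile count: 1.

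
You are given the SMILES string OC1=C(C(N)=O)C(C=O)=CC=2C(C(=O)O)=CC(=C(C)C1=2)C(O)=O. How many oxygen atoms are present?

7

Scan the SMILES for O atoms (remember two-letter symbols like Cl and Br are single atoms).
Oxygen count: 7.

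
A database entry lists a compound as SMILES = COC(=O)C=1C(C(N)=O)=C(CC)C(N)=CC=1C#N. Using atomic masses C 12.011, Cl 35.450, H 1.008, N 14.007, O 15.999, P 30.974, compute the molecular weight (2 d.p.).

First, the molecular formula is C12H13N3O3 (counting implicit H from valence).
  C: 12 × 12.011 = 144.132
  H: 13 × 1.008 = 13.104
  N: 3 × 14.007 = 42.021
  O: 3 × 15.999 = 47.997
Sum: 12×12.011 + 13×1.008 + 3×14.007 + 3×15.999 = 247.254 → 247.25 g/mol.

247.25 g/mol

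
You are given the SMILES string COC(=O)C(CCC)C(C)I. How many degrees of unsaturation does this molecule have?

1

Molecular formula: C8H15IO2.
DoU = (2C + 2 + N − H − X) / 2, where X is the halogen count and O/S are ignored.
    = (2·8 + 2 + 0 − 15 − 1) / 2 = 2 / 2 = 1.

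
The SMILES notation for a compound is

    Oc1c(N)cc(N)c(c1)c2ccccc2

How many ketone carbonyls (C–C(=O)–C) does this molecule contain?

0

Scan the SMILES for the ketone motif — none present.
Groups that are present: 1 hydroxyl, 2 primary amine.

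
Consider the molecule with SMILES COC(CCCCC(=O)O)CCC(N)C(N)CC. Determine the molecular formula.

C13H28N2O3

Walk through each heavy atom and fill implicit hydrogens from standard valence (C 4, N 3, O 2, S 2, halogen 1):
  atom 1: C, bond orders sum to 1 (valence 4) → 3 H
  atom 2: O, bond orders sum to 2 (valence 2) → 0 H
  atom 3: C, bond orders sum to 3 (valence 4) → 1 H
  atom 4: C, bond orders sum to 2 (valence 4) → 2 H
  atom 5: C, bond orders sum to 2 (valence 4) → 2 H
  atom 6: C, bond orders sum to 2 (valence 4) → 2 H
  atom 7: C, bond orders sum to 2 (valence 4) → 2 H
  atom 8: C, bond orders sum to 4 (valence 4) → 0 H
  atom 9: O, bond orders sum to 2 (valence 2) → 0 H
  atom 10: O, bond orders sum to 1 (valence 2) → 1 H
  atom 11: C, bond orders sum to 2 (valence 4) → 2 H
  atom 12: C, bond orders sum to 2 (valence 4) → 2 H
  atom 13: C, bond orders sum to 3 (valence 4) → 1 H
  atom 14: N, bond orders sum to 1 (valence 3) → 2 H
  atom 15: C, bond orders sum to 3 (valence 4) → 1 H
  atom 16: N, bond orders sum to 1 (valence 3) → 2 H
  atom 17: C, bond orders sum to 2 (valence 4) → 2 H
  atom 18: C, bond orders sum to 1 (valence 4) → 3 H
Totals → C:13, H:28, N:2, O:3.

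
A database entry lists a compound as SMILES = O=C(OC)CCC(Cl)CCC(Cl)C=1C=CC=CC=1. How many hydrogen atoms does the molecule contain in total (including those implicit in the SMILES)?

18

Walk through each heavy atom and fill implicit hydrogens from standard valence (C 4, N 3, O 2, S 2, halogen 1):
  atom 1: O, bond orders sum to 2 (valence 2) → 0 H
  atom 2: C, bond orders sum to 4 (valence 4) → 0 H
  atom 3: O, bond orders sum to 2 (valence 2) → 0 H
  atom 4: C, bond orders sum to 1 (valence 4) → 3 H
  atom 5: C, bond orders sum to 2 (valence 4) → 2 H
  atom 6: C, bond orders sum to 2 (valence 4) → 2 H
  atom 7: C, bond orders sum to 3 (valence 4) → 1 H
  atom 8: Cl (halogen, monovalent) → 0 H
  atom 9: C, bond orders sum to 2 (valence 4) → 2 H
  atom 10: C, bond orders sum to 2 (valence 4) → 2 H
  atom 11: C, bond orders sum to 3 (valence 4) → 1 H
  atom 12: Cl (halogen, monovalent) → 0 H
  atom 13: C, bond orders sum to 4 (valence 4) → 0 H
  atom 14: C, bond orders sum to 3 (valence 4) → 1 H
  atom 15: C, bond orders sum to 3 (valence 4) → 1 H
  atom 16: C, bond orders sum to 3 (valence 4) → 1 H
  atom 17: C, bond orders sum to 3 (valence 4) → 1 H
  atom 18: C, bond orders sum to 3 (valence 4) → 1 H
Total hydrogens: 18.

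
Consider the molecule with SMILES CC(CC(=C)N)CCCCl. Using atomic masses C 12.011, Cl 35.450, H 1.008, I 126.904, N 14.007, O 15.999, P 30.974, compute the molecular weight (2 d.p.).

161.67 g/mol

First, the molecular formula is C8H16ClN (counting implicit H from valence).
  C: 8 × 12.011 = 96.088
  Cl: 1 × 35.450 = 35.450
  H: 16 × 1.008 = 16.128
  N: 1 × 14.007 = 14.007
Sum: 8×12.011 + 1×35.450 + 16×1.008 + 1×14.007 = 161.673 → 161.67 g/mol.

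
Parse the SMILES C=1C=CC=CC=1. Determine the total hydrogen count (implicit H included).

6

Walk through each heavy atom and fill implicit hydrogens from standard valence (C 4, N 3, O 2, S 2, halogen 1):
  atom 1: C, bond orders sum to 3 (valence 4) → 1 H
  atom 2: C, bond orders sum to 3 (valence 4) → 1 H
  atom 3: C, bond orders sum to 3 (valence 4) → 1 H
  atom 4: C, bond orders sum to 3 (valence 4) → 1 H
  atom 5: C, bond orders sum to 3 (valence 4) → 1 H
  atom 6: C, bond orders sum to 3 (valence 4) → 1 H
Total hydrogens: 6.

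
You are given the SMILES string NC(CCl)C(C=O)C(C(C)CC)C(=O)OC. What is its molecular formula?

Walk through each heavy atom and fill implicit hydrogens from standard valence (C 4, N 3, O 2, S 2, halogen 1):
  atom 1: N, bond orders sum to 1 (valence 3) → 2 H
  atom 2: C, bond orders sum to 3 (valence 4) → 1 H
  atom 3: C, bond orders sum to 2 (valence 4) → 2 H
  atom 4: Cl (halogen, monovalent) → 0 H
  atom 5: C, bond orders sum to 3 (valence 4) → 1 H
  atom 6: C, bond orders sum to 3 (valence 4) → 1 H
  atom 7: O, bond orders sum to 2 (valence 2) → 0 H
  atom 8: C, bond orders sum to 3 (valence 4) → 1 H
  atom 9: C, bond orders sum to 3 (valence 4) → 1 H
  atom 10: C, bond orders sum to 1 (valence 4) → 3 H
  atom 11: C, bond orders sum to 2 (valence 4) → 2 H
  atom 12: C, bond orders sum to 1 (valence 4) → 3 H
  atom 13: C, bond orders sum to 4 (valence 4) → 0 H
  atom 14: O, bond orders sum to 2 (valence 2) → 0 H
  atom 15: O, bond orders sum to 2 (valence 2) → 0 H
  atom 16: C, bond orders sum to 1 (valence 4) → 3 H
Totals → C:11, H:20, Cl:1, N:1, O:3.
In Hill order: C11H20ClNO3.

C11H20ClNO3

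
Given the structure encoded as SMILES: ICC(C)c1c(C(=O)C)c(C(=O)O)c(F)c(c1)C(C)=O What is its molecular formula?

Walk through each heavy atom and fill implicit hydrogens from standard valence (C 4, N 3, O 2, S 2, halogen 1); for lowercase aromatic atoms, an aromatic c carries 1 H when it has two neighbours and 0 H with three, and aromatic n carries 0 H:
  atom 1: I (halogen, monovalent) → 0 H
  atom 2: C, bond orders sum to 2 (valence 4) → 2 H
  atom 3: C, bond orders sum to 3 (valence 4) → 1 H
  atom 4: C, bond orders sum to 1 (valence 4) → 3 H
  atom 5: aromatic c, 3 neighbours → 0 H
  atom 6: aromatic c, 3 neighbours → 0 H
  atom 7: C, bond orders sum to 4 (valence 4) → 0 H
  atom 8: O, bond orders sum to 2 (valence 2) → 0 H
  atom 9: C, bond orders sum to 1 (valence 4) → 3 H
  atom 10: aromatic c, 3 neighbours → 0 H
  atom 11: C, bond orders sum to 4 (valence 4) → 0 H
  atom 12: O, bond orders sum to 2 (valence 2) → 0 H
  atom 13: O, bond orders sum to 1 (valence 2) → 1 H
  atom 14: aromatic c, 3 neighbours → 0 H
  atom 15: F (halogen, monovalent) → 0 H
  atom 16: aromatic c, 3 neighbours → 0 H
  atom 17: aromatic c, 2 neighbours → 1 H
  atom 18: C, bond orders sum to 4 (valence 4) → 0 H
  atom 19: C, bond orders sum to 1 (valence 4) → 3 H
  atom 20: O, bond orders sum to 2 (valence 2) → 0 H
Totals → C:14, H:14, F:1, I:1, O:4.

C14H14FIO4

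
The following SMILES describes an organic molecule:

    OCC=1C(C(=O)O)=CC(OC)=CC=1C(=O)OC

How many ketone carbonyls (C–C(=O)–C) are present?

Scan the SMILES for the ketone motif — none present.
Groups that are present: 1 carboxylic acid, 1 ester, 1 ether, 1 hydroxyl.

0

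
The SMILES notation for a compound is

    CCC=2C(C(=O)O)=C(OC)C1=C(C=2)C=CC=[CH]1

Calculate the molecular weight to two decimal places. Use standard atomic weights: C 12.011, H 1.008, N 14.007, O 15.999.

230.26 g/mol

First, the molecular formula is C14H14O3 (counting implicit H from valence).
  C: 14 × 12.011 = 168.154
  H: 14 × 1.008 = 14.112
  O: 3 × 15.999 = 47.997
Sum: 14×12.011 + 14×1.008 + 3×15.999 = 230.263 → 230.26 g/mol.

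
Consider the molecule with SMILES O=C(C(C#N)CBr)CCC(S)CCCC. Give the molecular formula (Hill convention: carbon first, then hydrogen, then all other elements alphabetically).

Walk through each heavy atom and fill implicit hydrogens from standard valence (C 4, N 3, O 2, S 2, halogen 1):
  atom 1: O, bond orders sum to 2 (valence 2) → 0 H
  atom 2: C, bond orders sum to 4 (valence 4) → 0 H
  atom 3: C, bond orders sum to 3 (valence 4) → 1 H
  atom 4: C, bond orders sum to 4 (valence 4) → 0 H
  atom 5: N, bond orders sum to 3 (valence 3) → 0 H
  atom 6: C, bond orders sum to 2 (valence 4) → 2 H
  atom 7: Br (halogen, monovalent) → 0 H
  atom 8: C, bond orders sum to 2 (valence 4) → 2 H
  atom 9: C, bond orders sum to 2 (valence 4) → 2 H
  atom 10: C, bond orders sum to 3 (valence 4) → 1 H
  atom 11: S, bond orders sum to 1 (valence 2) → 1 H
  atom 12: C, bond orders sum to 2 (valence 4) → 2 H
  atom 13: C, bond orders sum to 2 (valence 4) → 2 H
  atom 14: C, bond orders sum to 2 (valence 4) → 2 H
  atom 15: C, bond orders sum to 1 (valence 4) → 3 H
Totals → C:11, H:18, Br:1, N:1, O:1, S:1.
In Hill order: C11H18BrNOS.

C11H18BrNOS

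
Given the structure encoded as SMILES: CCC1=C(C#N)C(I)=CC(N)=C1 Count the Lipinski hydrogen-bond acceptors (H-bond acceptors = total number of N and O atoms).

N atoms: 2; O atoms: 0.
Lipinski HBA = 2 + 0 = 2.

2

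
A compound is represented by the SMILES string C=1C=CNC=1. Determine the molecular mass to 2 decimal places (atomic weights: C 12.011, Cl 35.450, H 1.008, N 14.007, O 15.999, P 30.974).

First, the molecular formula is C4H5N (counting implicit H from valence).
  C: 4 × 12.011 = 48.044
  H: 5 × 1.008 = 5.040
  N: 1 × 14.007 = 14.007
Sum: 4×12.011 + 5×1.008 + 1×14.007 = 67.091 → 67.09 g/mol.

67.09 g/mol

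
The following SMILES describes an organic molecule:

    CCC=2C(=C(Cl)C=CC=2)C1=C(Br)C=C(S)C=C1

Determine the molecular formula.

C14H12BrClS

Walk through each heavy atom and fill implicit hydrogens from standard valence (C 4, N 3, O 2, S 2, halogen 1):
  atom 1: C, bond orders sum to 1 (valence 4) → 3 H
  atom 2: C, bond orders sum to 2 (valence 4) → 2 H
  atom 3: C, bond orders sum to 4 (valence 4) → 0 H
  atom 4: C, bond orders sum to 4 (valence 4) → 0 H
  atom 5: C, bond orders sum to 4 (valence 4) → 0 H
  atom 6: Cl (halogen, monovalent) → 0 H
  atom 7: C, bond orders sum to 3 (valence 4) → 1 H
  atom 8: C, bond orders sum to 3 (valence 4) → 1 H
  atom 9: C, bond orders sum to 3 (valence 4) → 1 H
  atom 10: C, bond orders sum to 4 (valence 4) → 0 H
  atom 11: C, bond orders sum to 4 (valence 4) → 0 H
  atom 12: Br (halogen, monovalent) → 0 H
  atom 13: C, bond orders sum to 3 (valence 4) → 1 H
  atom 14: C, bond orders sum to 4 (valence 4) → 0 H
  atom 15: S, bond orders sum to 1 (valence 2) → 1 H
  atom 16: C, bond orders sum to 3 (valence 4) → 1 H
  atom 17: C, bond orders sum to 3 (valence 4) → 1 H
Totals → C:14, H:12, Br:1, Cl:1, S:1.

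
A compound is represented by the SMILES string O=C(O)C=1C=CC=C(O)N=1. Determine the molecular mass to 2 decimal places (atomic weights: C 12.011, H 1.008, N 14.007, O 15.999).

First, the molecular formula is C6H5NO3 (counting implicit H from valence).
  C: 6 × 12.011 = 72.066
  H: 5 × 1.008 = 5.040
  N: 1 × 14.007 = 14.007
  O: 3 × 15.999 = 47.997
Sum: 6×12.011 + 5×1.008 + 1×14.007 + 3×15.999 = 139.110 → 139.11 g/mol.

139.11 g/mol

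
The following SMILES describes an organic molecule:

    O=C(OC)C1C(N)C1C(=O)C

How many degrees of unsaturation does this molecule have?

3

Molecular formula: C7H11NO3.
DoU = (2C + 2 + N − H − X) / 2, where X is the halogen count and O/S are ignored.
    = (2·7 + 2 + 1 − 11 − 0) / 2 = 6 / 2 = 3.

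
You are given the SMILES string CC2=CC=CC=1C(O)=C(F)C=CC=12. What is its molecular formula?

Walk through each heavy atom and fill implicit hydrogens from standard valence (C 4, N 3, O 2, S 2, halogen 1):
  atom 1: C, bond orders sum to 1 (valence 4) → 3 H
  atom 2: C, bond orders sum to 4 (valence 4) → 0 H
  atom 3: C, bond orders sum to 3 (valence 4) → 1 H
  atom 4: C, bond orders sum to 3 (valence 4) → 1 H
  atom 5: C, bond orders sum to 3 (valence 4) → 1 H
  atom 6: C, bond orders sum to 4 (valence 4) → 0 H
  atom 7: C, bond orders sum to 4 (valence 4) → 0 H
  atom 8: O, bond orders sum to 1 (valence 2) → 1 H
  atom 9: C, bond orders sum to 4 (valence 4) → 0 H
  atom 10: F (halogen, monovalent) → 0 H
  atom 11: C, bond orders sum to 3 (valence 4) → 1 H
  atom 12: C, bond orders sum to 3 (valence 4) → 1 H
  atom 13: C, bond orders sum to 4 (valence 4) → 0 H
Totals → C:11, H:9, F:1, O:1.
In Hill order: C11H9FO.

C11H9FO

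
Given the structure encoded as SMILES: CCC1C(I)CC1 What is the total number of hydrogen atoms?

Walk through each heavy atom and fill implicit hydrogens from standard valence (C 4, N 3, O 2, S 2, halogen 1):
  atom 1: C, bond orders sum to 1 (valence 4) → 3 H
  atom 2: C, bond orders sum to 2 (valence 4) → 2 H
  atom 3: C, bond orders sum to 3 (valence 4) → 1 H
  atom 4: C, bond orders sum to 3 (valence 4) → 1 H
  atom 5: I (halogen, monovalent) → 0 H
  atom 6: C, bond orders sum to 2 (valence 4) → 2 H
  atom 7: C, bond orders sum to 2 (valence 4) → 2 H
Total hydrogens: 11.

11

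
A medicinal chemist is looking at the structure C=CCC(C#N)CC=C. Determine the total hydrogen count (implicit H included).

Walk through each heavy atom and fill implicit hydrogens from standard valence (C 4, N 3, O 2, S 2, halogen 1):
  atom 1: C, bond orders sum to 2 (valence 4) → 2 H
  atom 2: C, bond orders sum to 3 (valence 4) → 1 H
  atom 3: C, bond orders sum to 2 (valence 4) → 2 H
  atom 4: C, bond orders sum to 3 (valence 4) → 1 H
  atom 5: C, bond orders sum to 4 (valence 4) → 0 H
  atom 6: N, bond orders sum to 3 (valence 3) → 0 H
  atom 7: C, bond orders sum to 2 (valence 4) → 2 H
  atom 8: C, bond orders sum to 3 (valence 4) → 1 H
  atom 9: C, bond orders sum to 2 (valence 4) → 2 H
Total hydrogens: 11.

11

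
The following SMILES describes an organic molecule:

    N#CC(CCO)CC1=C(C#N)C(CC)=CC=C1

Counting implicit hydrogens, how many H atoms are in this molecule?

16

Walk through each heavy atom and fill implicit hydrogens from standard valence (C 4, N 3, O 2, S 2, halogen 1):
  atom 1: N, bond orders sum to 3 (valence 3) → 0 H
  atom 2: C, bond orders sum to 4 (valence 4) → 0 H
  atom 3: C, bond orders sum to 3 (valence 4) → 1 H
  atom 4: C, bond orders sum to 2 (valence 4) → 2 H
  atom 5: C, bond orders sum to 2 (valence 4) → 2 H
  atom 6: O, bond orders sum to 1 (valence 2) → 1 H
  atom 7: C, bond orders sum to 2 (valence 4) → 2 H
  atom 8: C, bond orders sum to 4 (valence 4) → 0 H
  atom 9: C, bond orders sum to 4 (valence 4) → 0 H
  atom 10: C, bond orders sum to 4 (valence 4) → 0 H
  atom 11: N, bond orders sum to 3 (valence 3) → 0 H
  atom 12: C, bond orders sum to 4 (valence 4) → 0 H
  atom 13: C, bond orders sum to 2 (valence 4) → 2 H
  atom 14: C, bond orders sum to 1 (valence 4) → 3 H
  atom 15: C, bond orders sum to 3 (valence 4) → 1 H
  atom 16: C, bond orders sum to 3 (valence 4) → 1 H
  atom 17: C, bond orders sum to 3 (valence 4) → 1 H
Total hydrogens: 16.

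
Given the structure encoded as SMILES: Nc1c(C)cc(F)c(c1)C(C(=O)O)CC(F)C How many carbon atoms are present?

12

Count every carbon token in the SMILES (each C, including those in ring-closure positions and inside branches).
Carbon count: 12.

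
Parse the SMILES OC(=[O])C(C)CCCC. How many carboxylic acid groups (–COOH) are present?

The carboxylic acid motif appears at heavy-atom position 2 in the SMILES.
Carboxylic acid count: 1.

1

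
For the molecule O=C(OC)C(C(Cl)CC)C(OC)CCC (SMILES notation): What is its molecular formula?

Walk through each heavy atom and fill implicit hydrogens from standard valence (C 4, N 3, O 2, S 2, halogen 1):
  atom 1: O, bond orders sum to 2 (valence 2) → 0 H
  atom 2: C, bond orders sum to 4 (valence 4) → 0 H
  atom 3: O, bond orders sum to 2 (valence 2) → 0 H
  atom 4: C, bond orders sum to 1 (valence 4) → 3 H
  atom 5: C, bond orders sum to 3 (valence 4) → 1 H
  atom 6: C, bond orders sum to 3 (valence 4) → 1 H
  atom 7: Cl (halogen, monovalent) → 0 H
  atom 8: C, bond orders sum to 2 (valence 4) → 2 H
  atom 9: C, bond orders sum to 1 (valence 4) → 3 H
  atom 10: C, bond orders sum to 3 (valence 4) → 1 H
  atom 11: O, bond orders sum to 2 (valence 2) → 0 H
  atom 12: C, bond orders sum to 1 (valence 4) → 3 H
  atom 13: C, bond orders sum to 2 (valence 4) → 2 H
  atom 14: C, bond orders sum to 2 (valence 4) → 2 H
  atom 15: C, bond orders sum to 1 (valence 4) → 3 H
Totals → C:11, H:21, Cl:1, O:3.
In Hill order: C11H21ClO3.

C11H21ClO3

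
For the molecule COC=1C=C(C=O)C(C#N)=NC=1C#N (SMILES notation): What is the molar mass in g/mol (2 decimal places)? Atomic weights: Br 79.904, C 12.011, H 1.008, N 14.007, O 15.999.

187.16 g/mol

First, the molecular formula is C9H5N3O2 (counting implicit H from valence).
  C: 9 × 12.011 = 108.099
  H: 5 × 1.008 = 5.040
  N: 3 × 14.007 = 42.021
  O: 2 × 15.999 = 31.998
Sum: 9×12.011 + 5×1.008 + 3×14.007 + 2×15.999 = 187.158 → 187.16 g/mol.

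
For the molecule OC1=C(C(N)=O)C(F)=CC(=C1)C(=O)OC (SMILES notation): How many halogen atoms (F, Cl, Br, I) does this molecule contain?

1

Halogen atoms appear at heavy-atom position 8 (1×F).
Other groups present: 1 amide, 1 ester, 1 hydroxyl.
Halogen count: 1.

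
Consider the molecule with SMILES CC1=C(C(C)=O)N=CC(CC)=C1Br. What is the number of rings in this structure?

In SMILES, each pair of matching ring-closure digits denotes one ring-closing bond; the number of such bonds equals the number of independent rings.
Ring-closure bonds here: 1.

1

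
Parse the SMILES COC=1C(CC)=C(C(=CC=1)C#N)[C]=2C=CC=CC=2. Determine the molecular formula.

C16H15NO

Walk through each heavy atom and fill implicit hydrogens from standard valence (C 4, N 3, O 2, S 2, halogen 1):
  atom 1: C, bond orders sum to 1 (valence 4) → 3 H
  atom 2: O, bond orders sum to 2 (valence 2) → 0 H
  atom 3: C, bond orders sum to 4 (valence 4) → 0 H
  atom 4: C, bond orders sum to 4 (valence 4) → 0 H
  atom 5: C, bond orders sum to 2 (valence 4) → 2 H
  atom 6: C, bond orders sum to 1 (valence 4) → 3 H
  atom 7: C, bond orders sum to 4 (valence 4) → 0 H
  atom 8: C, bond orders sum to 4 (valence 4) → 0 H
  atom 9: C, bond orders sum to 3 (valence 4) → 1 H
  atom 10: C, bond orders sum to 3 (valence 4) → 1 H
  atom 11: C, bond orders sum to 4 (valence 4) → 0 H
  atom 12: N, bond orders sum to 3 (valence 3) → 0 H
  atom 13: C with explicit H count 0
  atom 14: C, bond orders sum to 3 (valence 4) → 1 H
  atom 15: C, bond orders sum to 3 (valence 4) → 1 H
  atom 16: C, bond orders sum to 3 (valence 4) → 1 H
  atom 17: C, bond orders sum to 3 (valence 4) → 1 H
  atom 18: C, bond orders sum to 3 (valence 4) → 1 H
Totals → C:16, H:15, N:1, O:1.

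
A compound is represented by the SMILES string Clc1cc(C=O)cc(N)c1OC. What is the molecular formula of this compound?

Walk through each heavy atom and fill implicit hydrogens from standard valence (C 4, N 3, O 2, S 2, halogen 1); for lowercase aromatic atoms, an aromatic c carries 1 H when it has two neighbours and 0 H with three, and aromatic n carries 0 H:
  atom 1: Cl (halogen, monovalent) → 0 H
  atom 2: aromatic c, 3 neighbours → 0 H
  atom 3: aromatic c, 2 neighbours → 1 H
  atom 4: aromatic c, 3 neighbours → 0 H
  atom 5: C, bond orders sum to 3 (valence 4) → 1 H
  atom 6: O, bond orders sum to 2 (valence 2) → 0 H
  atom 7: aromatic c, 2 neighbours → 1 H
  atom 8: aromatic c, 3 neighbours → 0 H
  atom 9: N, bond orders sum to 1 (valence 3) → 2 H
  atom 10: aromatic c, 3 neighbours → 0 H
  atom 11: O, bond orders sum to 2 (valence 2) → 0 H
  atom 12: C, bond orders sum to 1 (valence 4) → 3 H
Totals → C:8, H:8, Cl:1, N:1, O:2.

C8H8ClNO2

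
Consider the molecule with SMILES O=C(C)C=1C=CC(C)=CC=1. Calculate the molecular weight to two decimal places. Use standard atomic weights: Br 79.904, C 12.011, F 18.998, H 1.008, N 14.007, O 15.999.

134.18 g/mol

First, the molecular formula is C9H10O (counting implicit H from valence).
  C: 9 × 12.011 = 108.099
  H: 10 × 1.008 = 10.080
  O: 1 × 15.999 = 15.999
Sum: 9×12.011 + 10×1.008 + 1×15.999 = 134.178 → 134.18 g/mol.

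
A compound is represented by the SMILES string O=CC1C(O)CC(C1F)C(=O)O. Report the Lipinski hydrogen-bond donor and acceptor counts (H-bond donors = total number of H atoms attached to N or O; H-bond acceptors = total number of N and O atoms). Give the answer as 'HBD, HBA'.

2, 4

Donors: find every N or O and count the H atoms it carries.
  atom 1 (O): bond orders sum to 2 → 0 H
  atom 5 (O): bond orders sum to 1 → 1 H
  atom 11 (O): bond orders sum to 2 → 0 H
  atom 12 (O): bond orders sum to 1 → 1 H
Lipinski HBD = 2.
Acceptors: N atoms = 0, O atoms = 4 → HBA = 4.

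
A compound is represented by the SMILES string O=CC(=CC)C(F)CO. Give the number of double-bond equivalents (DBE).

Molecular formula: C6H9FO2.
DoU = (2C + 2 + N − H − X) / 2, where X is the halogen count and O/S are ignored.
    = (2·6 + 2 + 0 − 9 − 1) / 2 = 4 / 2 = 2.

2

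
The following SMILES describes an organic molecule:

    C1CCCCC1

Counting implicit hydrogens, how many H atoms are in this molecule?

12

Walk through each heavy atom and fill implicit hydrogens from standard valence (C 4, N 3, O 2, S 2, halogen 1):
  atom 1: C, bond orders sum to 2 (valence 4) → 2 H
  atom 2: C, bond orders sum to 2 (valence 4) → 2 H
  atom 3: C, bond orders sum to 2 (valence 4) → 2 H
  atom 4: C, bond orders sum to 2 (valence 4) → 2 H
  atom 5: C, bond orders sum to 2 (valence 4) → 2 H
  atom 6: C, bond orders sum to 2 (valence 4) → 2 H
Total hydrogens: 12.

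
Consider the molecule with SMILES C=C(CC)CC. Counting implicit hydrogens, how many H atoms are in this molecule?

Walk through each heavy atom and fill implicit hydrogens from standard valence (C 4, N 3, O 2, S 2, halogen 1):
  atom 1: C, bond orders sum to 2 (valence 4) → 2 H
  atom 2: C, bond orders sum to 4 (valence 4) → 0 H
  atom 3: C, bond orders sum to 2 (valence 4) → 2 H
  atom 4: C, bond orders sum to 1 (valence 4) → 3 H
  atom 5: C, bond orders sum to 2 (valence 4) → 2 H
  atom 6: C, bond orders sum to 1 (valence 4) → 3 H
Total hydrogens: 12.

12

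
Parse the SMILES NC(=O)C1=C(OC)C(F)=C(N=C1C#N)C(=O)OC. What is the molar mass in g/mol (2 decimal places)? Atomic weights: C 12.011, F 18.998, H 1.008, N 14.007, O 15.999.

First, the molecular formula is C10H8FN3O4 (counting implicit H from valence).
  C: 10 × 12.011 = 120.110
  F: 1 × 18.998 = 18.998
  H: 8 × 1.008 = 8.064
  N: 3 × 14.007 = 42.021
  O: 4 × 15.999 = 63.996
Sum: 10×12.011 + 1×18.998 + 8×1.008 + 3×14.007 + 4×15.999 = 253.189 → 253.19 g/mol.

253.19 g/mol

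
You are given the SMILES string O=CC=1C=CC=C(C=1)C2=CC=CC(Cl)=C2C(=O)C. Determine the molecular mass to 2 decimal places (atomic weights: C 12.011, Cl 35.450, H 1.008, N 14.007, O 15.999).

First, the molecular formula is C15H11ClO2 (counting implicit H from valence).
  C: 15 × 12.011 = 180.165
  Cl: 1 × 35.450 = 35.450
  H: 11 × 1.008 = 11.088
  O: 2 × 15.999 = 31.998
Sum: 15×12.011 + 1×35.450 + 11×1.008 + 2×15.999 = 258.701 → 258.70 g/mol.

258.70 g/mol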